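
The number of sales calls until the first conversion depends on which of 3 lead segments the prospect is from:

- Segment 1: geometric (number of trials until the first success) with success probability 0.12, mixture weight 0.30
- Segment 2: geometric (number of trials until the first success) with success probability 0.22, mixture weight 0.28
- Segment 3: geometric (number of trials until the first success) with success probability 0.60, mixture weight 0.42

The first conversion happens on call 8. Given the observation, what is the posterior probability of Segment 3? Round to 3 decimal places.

0.016

Apply Bayes' rule: the posterior for each component is proportional to its prior times its likelihood at x.
Component likelihoods at x = 8:
  p_1 = 0.0490411
  p_2 = 0.0386443
  p_3 = 0.00098304
Unnormalised posteriors:
  π_1·p_1 = 0.30 × 0.0490411 = 0.0147123
  π_2·p_2 = 0.28 × 0.0386443 = 0.0108204
  π_3·p_3 = 0.42 × 0.00098304 = 0.000412877
Marginal: 0.0147123 + 0.0108204 + 0.000412877 = 0.0259456
P(Segment 3 | 8) ≈ 0.016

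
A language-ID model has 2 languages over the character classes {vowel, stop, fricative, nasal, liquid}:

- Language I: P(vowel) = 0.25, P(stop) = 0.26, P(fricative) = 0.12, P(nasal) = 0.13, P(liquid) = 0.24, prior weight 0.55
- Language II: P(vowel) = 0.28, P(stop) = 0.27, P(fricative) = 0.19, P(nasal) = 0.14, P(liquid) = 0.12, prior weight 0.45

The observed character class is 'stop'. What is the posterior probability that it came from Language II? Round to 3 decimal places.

P(component k | x) = π_k·f_k(x) / marginal(x), where marginal(x) = Σ_j π_j·f_j(x).
Categorical probabilities:
  p_I = P(stop | comp) = 0.26
  p_II = P(stop | comp) = 0.27
Weight by the priors:
  π_I·p_I = 0.55 × 0.26 = 0.143
  π_II·p_II = 0.45 × 0.27 = 0.1215
Normaliser: 0.143 + 0.1215 = 0.2645
P(Language II | data) = 0.1215 / 0.2645 ≈ 0.459

0.459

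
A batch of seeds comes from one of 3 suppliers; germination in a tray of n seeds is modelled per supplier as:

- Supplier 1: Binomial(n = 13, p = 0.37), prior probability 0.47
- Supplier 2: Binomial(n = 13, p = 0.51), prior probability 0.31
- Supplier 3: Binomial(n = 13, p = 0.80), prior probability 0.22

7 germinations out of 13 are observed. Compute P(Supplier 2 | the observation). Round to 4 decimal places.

0.5552

P(component k | x) = w_k·f_k(x) / marginal(x), where marginal(x) = Σ_j w_j·f_j(x).
Binomial probabilities:
  L_1 = C(13,7)·0.37^7·0.63^6 = 1716·0.000949319·0.0625235 = 0.101853
  L_2 = C(13,7)·0.51^7·0.49^6 = 1716·0.00897411·0.0138413 = 0.21315
  L_3 = C(13,7)·0.80^7·0.20^6 = 1716·0.209715·6.4e-05 = 0.0230318
Weight by the priors:
  w_1·L_1 = 0.47 × 0.101853 = 0.0478708
  w_2·L_2 = 0.31 × 0.21315 = 0.0660764
  w_3·L_3 = 0.22 × 0.0230318 = 0.00506699
Sum: 0.0478708 + 0.0660764 + 0.00506699 = 0.119014
So the posterior for Supplier 2 is 0.0660764 / 0.119014 ≈ 0.5552.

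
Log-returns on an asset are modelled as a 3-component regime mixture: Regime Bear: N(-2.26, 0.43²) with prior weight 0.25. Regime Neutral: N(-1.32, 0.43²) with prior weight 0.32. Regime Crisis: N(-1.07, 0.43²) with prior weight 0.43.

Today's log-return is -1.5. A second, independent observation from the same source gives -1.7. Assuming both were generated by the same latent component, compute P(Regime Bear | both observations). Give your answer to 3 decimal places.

P(component k | x) = w_k·f_k(x) / marginal(x), where marginal(x) = Σ_j w_j·f_j(x).
Since both observations come from the same component, the likelihood for component k is f_k(x₁)·f_k(x₂).
  p_Bear = [(1/(0.43·√(2π)))·exp(−(-1.5−-2.26)²/(2·0.43²)) = 0.927773·exp(-1.56193) = 0.194584] × [0.397327] = 0.0773134
  p_Neutral = [(1/(0.43·√(2π)))·exp(−(-1.5−-1.32)²/(2·0.43²)) = 0.927773·exp(-0.08761) = 0.849945] × [0.627853] = 0.53364
  p_Crisis = [(1/(0.43·√(2π)))·exp(−(-1.5−-1.07)²/(2·0.43²)) = 0.927773·exp(-0.50000) = 0.562723] × [0.317191] = 0.178491
Multiply by the mixture weights:
  w_Bear·p_Bear = 0.25 × 0.0773134 = 0.0193283
  w_Neutral·p_Neutral = 0.32 × 0.53364 = 0.170765
  w_Crisis·p_Crisis = 0.43 × 0.178491 = 0.0767509
Evidence: 0.0193283 + 0.170765 + 0.0767509 = 0.266844
P(Regime Bear | x₁,x₂) = 0.0193283 / 0.266844 ≈ 0.072

0.072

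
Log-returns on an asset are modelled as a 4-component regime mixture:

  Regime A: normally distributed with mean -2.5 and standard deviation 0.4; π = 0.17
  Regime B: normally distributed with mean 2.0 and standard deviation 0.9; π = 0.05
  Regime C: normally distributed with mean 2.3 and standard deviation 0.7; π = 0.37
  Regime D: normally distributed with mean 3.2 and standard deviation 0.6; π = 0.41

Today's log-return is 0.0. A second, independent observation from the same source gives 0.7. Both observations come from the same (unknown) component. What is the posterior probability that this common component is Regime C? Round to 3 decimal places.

0.120

Apply Bayes' rule: the posterior for each component is proportional to its prior times its likelihood at x.
Since both observations come from the same component, the likelihood for component k is f_k(x₁)·f_k(x₂).
  f_A = [(1/(0.4·√(2π)))·exp(−(0.0−-2.5)²/(2·0.4²)) = 0.997356·exp(-19.53125) = 3.285e-09] × [1.26307e-14] = 4.14918e-23
  f_B = [(1/(0.9·√(2π)))·exp(−(0.0−2.0)²/(2·0.9²)) = 0.443269·exp(-2.46914) = 0.0375263] × [0.156173] = 0.00586061
  f_C = [(1/(0.7·√(2π)))·exp(−(0.0−2.3)²/(2·0.7²)) = 0.569918·exp(-5.39796) = 0.00257934] × [0.0418147] = 0.000107854
  f_D = [(1/(0.6·√(2π)))·exp(−(0.0−3.2)²/(2·0.6²)) = 0.664904·exp(-14.22222) = 4.42717e-07] × [0.000112938] = 4.99997e-11
Unnormalised posteriors:
  π_A·f_A = 0.17 × 4.14918e-23 = 7.05361e-24
  π_B·f_B = 0.05 × 0.00586061 = 0.00029303
  π_C·f_C = 0.37 × 0.000107854 = 3.9906e-05
  π_D·f_D = 0.41 × 4.99997e-11 = 2.04999e-11
Marginal: 7.05361e-24 + 0.00029303 + 3.9906e-05 + 2.04999e-11 = 0.000332936
So the posterior for Regime C is 3.9906e-05 / 0.000332936 ≈ 0.120.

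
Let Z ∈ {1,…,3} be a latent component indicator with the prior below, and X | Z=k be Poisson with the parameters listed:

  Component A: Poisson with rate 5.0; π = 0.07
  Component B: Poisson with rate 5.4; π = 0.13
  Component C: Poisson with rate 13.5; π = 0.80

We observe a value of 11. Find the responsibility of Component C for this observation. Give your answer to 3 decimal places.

0.971

The responsibility of component k is π_k f_k(x) divided by Σ_j π_j f_j(x).
Component likelihoods at x = 11:
  f_A = e^(−5.0)·5.0^11/11! = 0.00824218
  f_B = e^(−5.4)·5.4^11/11! = 0.0128821
  f_C = e^(−13.5)·13.5^11/11! = 0.0932267
Weight by the priors:
  π_A·f_A = 0.07 × 0.00824218 = 0.000576952
  π_B·f_B = 0.13 × 0.0128821 = 0.00167467
  π_C·f_C = 0.80 × 0.0932267 = 0.0745813
Denominator: 0.000576952 + 0.00167467 + 0.0745813 = 0.076833
P(Component C | the observation) = 0.0745813 / 0.076833 ≈ 0.971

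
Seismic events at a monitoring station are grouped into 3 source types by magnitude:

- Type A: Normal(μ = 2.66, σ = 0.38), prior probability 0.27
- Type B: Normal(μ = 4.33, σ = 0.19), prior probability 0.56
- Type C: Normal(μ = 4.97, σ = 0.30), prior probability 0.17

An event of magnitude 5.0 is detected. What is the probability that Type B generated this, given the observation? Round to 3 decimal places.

P(component k | x) = π_k·f_k(x) / marginal(x), where marginal(x) = Σ_j π_j·f_j(x).
Evaluate each component's likelihood at the observed value:
  p_A = 6.12316e-09
  p_B = 0.00418747
  p_C = 1.32318
Unnormalised posteriors:
  π_A·p_A = 0.27 × 6.12316e-09 = 1.65325e-09
  π_B·p_B = 0.56 × 0.00418747 = 0.00234498
  π_C·p_C = 0.17 × 1.32318 = 0.22494
Sum: 1.65325e-09 + 0.00234498 + 0.22494 = 0.227285
P(Type B | data) = 0.00234498 / 0.227285 ≈ 0.010

0.010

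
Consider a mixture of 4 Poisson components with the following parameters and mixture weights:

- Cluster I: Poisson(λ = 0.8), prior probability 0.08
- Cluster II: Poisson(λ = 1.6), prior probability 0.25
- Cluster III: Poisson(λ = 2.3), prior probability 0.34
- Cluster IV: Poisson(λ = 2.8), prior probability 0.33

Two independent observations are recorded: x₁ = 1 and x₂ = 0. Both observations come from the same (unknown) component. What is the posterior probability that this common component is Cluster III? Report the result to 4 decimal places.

0.1941

The responsibility of component k is P(Z=k) f_k(x) divided by Σ_j P(Z=j) f_j(x).
Since both observations come from the same component, the likelihood for component k is f_k(x₁)·f_k(x₂).
  L_I = [0.359463] × [0.449329] = 0.161517
  L_II = [0.323034] × [0.201897] = 0.0652195
  L_III = [0.230595] × [0.100259] = 0.0231192
  L_IV = [0.170268] × [0.0608101] = 0.010354
Multiply by the mixture weights:
  P(Z=I)·L_I = 0.08 × 0.161517 = 0.0129214
  P(Z=II)·L_II = 0.25 × 0.0652195 = 0.0163049
  P(Z=III)·L_III = 0.34 × 0.0231192 = 0.00786054
  P(Z=IV)·L_IV = 0.33 × 0.010354 = 0.00341683
Denominator: 0.0129214 + 0.0163049 + 0.00786054 + 0.00341683 = 0.0405036
P(Cluster III | x) ≈ 0.1941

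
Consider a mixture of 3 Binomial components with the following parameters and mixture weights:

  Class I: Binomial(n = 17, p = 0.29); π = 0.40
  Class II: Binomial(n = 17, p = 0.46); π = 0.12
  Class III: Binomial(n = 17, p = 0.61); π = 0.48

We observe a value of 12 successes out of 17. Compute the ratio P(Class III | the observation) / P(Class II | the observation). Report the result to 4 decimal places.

23.2423

The posterior odds equal the prior odds times the likelihood ratio: (w_i/w_j)·(f_i(x)/f_j(x)).
Component likelihoods at x = 12 successes out of 17:
  p_I = 0.000395019
  p_II = 0.0255043
  p_III = 0.148194
Odds = (0.48/0.12) × (0.148194/0.0255043) = 4 × 5.81056 ≈ 23.2423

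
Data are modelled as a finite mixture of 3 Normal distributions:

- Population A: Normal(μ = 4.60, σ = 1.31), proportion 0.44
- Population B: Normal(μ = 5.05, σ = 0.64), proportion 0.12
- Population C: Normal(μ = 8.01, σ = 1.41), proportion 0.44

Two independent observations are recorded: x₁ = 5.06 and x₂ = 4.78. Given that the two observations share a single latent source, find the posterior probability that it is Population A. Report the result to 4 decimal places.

0.4695

The responsibility of component k is π_k f_k(x) divided by Σ_j π_j f_j(x).
Since both observations come from the same component, the likelihood for component k is f_k(x₁)·f_k(x₂).
  p_A = [(1/(1.31·√(2π)))·exp(−(5.06−4.60)²/(2·1.31²)) = 0.304536·exp(-0.06165) = 0.286328] × [0.301675] = 0.086378
  p_B = [(1/(0.64·√(2π)))·exp(−(5.06−5.05)²/(2·0.64²)) = 0.623347·exp(-0.00012) = 0.623271] × [0.570273] = 0.355435
  p_C = [(1/(1.41·√(2π)))·exp(−(5.06−8.01)²/(2·1.41²)) = 0.282938·exp(-2.18865) = 0.0317083] × [0.0205198] = 0.000650649
Multiply by the mixture weights:
  π_A·p_A = 0.44 × 0.086378 = 0.0380063
  π_B·p_B = 0.12 × 0.355435 = 0.0426521
  π_C·p_C = 0.44 × 0.000650649 = 0.000286285
Evidence: 0.0380063 + 0.0426521 + 0.000286285 = 0.0809447
P(Population A | data) = 0.0380063 / 0.0809447 ≈ 0.4695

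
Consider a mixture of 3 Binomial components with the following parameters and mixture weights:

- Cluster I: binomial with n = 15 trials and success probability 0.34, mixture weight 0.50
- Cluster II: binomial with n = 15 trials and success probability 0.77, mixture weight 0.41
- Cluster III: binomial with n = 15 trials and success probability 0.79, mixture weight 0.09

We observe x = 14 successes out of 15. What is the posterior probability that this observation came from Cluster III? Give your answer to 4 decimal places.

P(component k | x) = π_k·f_k(x) / marginal(x), where marginal(x) = Σ_j π_j·f_j(x).
Binomial probabilities:
  L_I = C(15,14)·0.34^14·0.66^1 = 15·2.7587e-07·0.66 = 2.73112e-06
  L_II = C(15,14)·0.77^14·0.23^1 = 15·0.0257555·0.23 = 0.0888565
  L_III = C(15,14)·0.79^14·0.21^1 = 15·0.036879·0.21 = 0.116169
Multiply by the mixture weights:
  π_I·L_I = 0.50 × 2.73112e-06 = 1.36556e-06
  π_II·L_II = 0.41 × 0.0888565 = 0.0364312
  π_III·L_III = 0.09 × 0.116169 = 0.0104552
Evidence: 1.36556e-06 + 0.0364312 + 0.0104552 = 0.0468877
P(Cluster III | 14 successes out of 15) = 0.0104552 / 0.0468877 ≈ 0.2230

0.2230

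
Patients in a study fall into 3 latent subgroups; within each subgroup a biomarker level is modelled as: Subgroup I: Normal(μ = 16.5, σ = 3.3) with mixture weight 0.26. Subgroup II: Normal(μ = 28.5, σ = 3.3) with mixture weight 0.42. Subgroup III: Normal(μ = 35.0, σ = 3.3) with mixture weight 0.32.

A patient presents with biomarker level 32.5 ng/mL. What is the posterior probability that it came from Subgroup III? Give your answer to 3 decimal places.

P(component k | x) = P(Z=k)·f_k(x) / marginal(x), where marginal(x) = Σ_j P(Z=j)·f_j(x).
Evaluate each component's likelihood at the observed value:
  L_I = (1/(3.3·√(2π)))·exp(−(32.5−16.5)²/(2·3.3²)) = 0.120892·exp(-11.75390) = 9.50038e-07
  L_II = (1/(3.3·√(2π)))·exp(−(32.5−28.5)²/(2·3.3²)) = 0.120892·exp(-0.73462) = 0.0579903
  L_III = (1/(3.3·√(2π)))·exp(−(32.5−35.0)²/(2·3.3²)) = 0.120892·exp(-0.28696) = 0.0907341
Weight by the priors:
  P(Z=I)·L_I = 0.26 × 9.50038e-07 = 2.4701e-07
  P(Z=II)·L_II = 0.42 × 0.0579903 = 0.0243559
  P(Z=III)·L_III = 0.32 × 0.0907341 = 0.0290349
Marginal: 2.4701e-07 + 0.0243559 + 0.0290349 = 0.0533911
P(Subgroup III | x) = 0.0290349 / 0.0533911 ≈ 0.544

0.544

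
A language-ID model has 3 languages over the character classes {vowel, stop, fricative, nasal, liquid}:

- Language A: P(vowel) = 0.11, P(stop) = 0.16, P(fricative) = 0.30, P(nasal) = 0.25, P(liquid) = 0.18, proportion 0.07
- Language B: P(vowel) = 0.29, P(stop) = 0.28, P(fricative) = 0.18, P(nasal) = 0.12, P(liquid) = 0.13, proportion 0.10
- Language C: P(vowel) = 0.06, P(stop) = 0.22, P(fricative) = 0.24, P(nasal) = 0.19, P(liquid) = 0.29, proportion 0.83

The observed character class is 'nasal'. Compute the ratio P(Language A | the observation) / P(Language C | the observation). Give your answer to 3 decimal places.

Only the two components matter; the odds are (π_i f_i(x)) / (π_j f_j(x)).
Categorical probabilities:
  L_A = 0.25
  L_B = 0.12
  L_C = 0.19
Posterior odds = (π_A·L_A) / (π_C·L_C) = (0.07·0.25) / (0.83·0.19) = 0.0175 / 0.1577 ≈ 0.111

0.111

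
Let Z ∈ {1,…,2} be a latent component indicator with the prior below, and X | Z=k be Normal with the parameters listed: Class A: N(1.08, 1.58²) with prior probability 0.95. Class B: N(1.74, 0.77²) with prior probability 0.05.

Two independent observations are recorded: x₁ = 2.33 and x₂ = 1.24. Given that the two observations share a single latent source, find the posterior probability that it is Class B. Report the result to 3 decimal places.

0.155

By Bayes' theorem, P(k | x) = w_k f_k(x) / Σ_j w_j f_j(x).
Since both observations come from the same component, the likelihood for component k is f_k(x₁)·f_k(x₂).
  L_A = [(1/(1.58·√(2π)))·exp(−(2.33−1.08)²/(2·1.58²)) = 0.252495·exp(-0.31295) = 0.184646] × [0.251204] = 0.0463838
  L_B = [(1/(0.77·√(2π)))·exp(−(2.33−1.74)²/(2·0.77²)) = 0.518107·exp(-0.29356) = 0.386304] × [0.419622] = 0.162101
Unnormalised posteriors:
  w_A·L_A = 0.95 × 0.0463838 = 0.0440646
  w_B·L_B = 0.05 × 0.162101 = 0.00810507
Sum: 0.0440646 + 0.00810507 = 0.0521697
So the posterior for Class B is 0.00810507 / 0.0521697 ≈ 0.155.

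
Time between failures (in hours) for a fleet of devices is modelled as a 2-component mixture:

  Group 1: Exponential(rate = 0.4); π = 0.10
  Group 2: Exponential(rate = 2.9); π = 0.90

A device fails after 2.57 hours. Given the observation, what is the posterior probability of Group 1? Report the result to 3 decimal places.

Apply Bayes' rule: the posterior for each component is proportional to its prior times its likelihood at x.
Exponential densities:
  f_1 = 0.143089
  f_2 = 0.00168113
Unnormalised posteriors:
  π_1·f_1 = 0.10 × 0.143089 = 0.0143089
  π_2·f_2 = 0.90 × 0.00168113 = 0.00151302
Evidence: 0.0143089 + 0.00151302 = 0.0158219
P(Group 1 | 2.57 hours) ≈ 0.904

0.904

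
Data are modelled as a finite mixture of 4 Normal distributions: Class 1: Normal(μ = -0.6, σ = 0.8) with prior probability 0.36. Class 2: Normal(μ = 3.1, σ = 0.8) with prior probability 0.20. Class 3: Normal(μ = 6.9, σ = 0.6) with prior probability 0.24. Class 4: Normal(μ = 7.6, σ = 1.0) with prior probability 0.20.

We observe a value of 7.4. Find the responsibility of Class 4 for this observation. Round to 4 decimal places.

0.4095

Posterior ∝ prior × likelihood, so P(k | x) ∝ P(Z=k) f_k(x); normalise over all components.
Component likelihoods at x = 7.4:
  f_1 = 9.61825e-23
  f_2 = 2.65644e-07
  f_3 = 0.469853
  f_4 = 0.391043
Prior × likelihood for each component:
  P(Z=1)·f_1 = 0.36 × 9.61825e-23 = 3.46257e-23
  P(Z=2)·f_2 = 0.20 × 2.65644e-07 = 5.31289e-08
  P(Z=3)·f_3 = 0.24 × 0.469853 = 0.112765
  P(Z=4)·f_4 = 0.20 × 0.391043 = 0.0782085
Denominator: 3.46257e-23 + 5.31289e-08 + 0.112765 + 0.0782085 = 0.190973
So the posterior for Class 4 is 0.0782085 / 0.190973 ≈ 0.4095.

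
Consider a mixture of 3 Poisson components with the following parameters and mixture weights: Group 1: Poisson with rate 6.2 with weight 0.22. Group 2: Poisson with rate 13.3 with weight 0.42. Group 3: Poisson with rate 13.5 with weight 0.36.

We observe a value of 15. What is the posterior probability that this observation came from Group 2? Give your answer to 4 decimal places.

By Bayes' theorem, P(k | x) = π_k f_k(x) / Σ_j π_j f_j(x).
Poisson probabilities:
  f_1 = e^(−6.2)·6.2^15/15! = 0.0011933
  f_2 = e^(−13.3)·13.3^15/15! = 0.0922908
  f_3 = e^(−13.5)·13.5^15/15! = 0.0945217
Prior × likelihood for each component:
  π_1·f_1 = 0.22 × 0.0011933 = 0.000262526
  π_2·f_2 = 0.42 × 0.0922908 = 0.0387621
  π_3·f_3 = 0.36 × 0.0945217 = 0.0340278
Sum: 0.000262526 + 0.0387621 + 0.0340278 = 0.0730525
P(Group 2 | x) ≈ 0.5306

0.5306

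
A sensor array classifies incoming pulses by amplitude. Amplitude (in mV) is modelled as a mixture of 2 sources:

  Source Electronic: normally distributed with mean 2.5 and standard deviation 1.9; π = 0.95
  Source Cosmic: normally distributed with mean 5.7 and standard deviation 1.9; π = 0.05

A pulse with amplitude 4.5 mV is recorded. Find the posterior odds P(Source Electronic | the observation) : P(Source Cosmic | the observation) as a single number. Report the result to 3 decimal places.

The posterior odds equal the prior odds times the likelihood ratio: (w_i/w_j)·(f_i(x)/f_j(x)).
Normal densities:
  L_Electronic = 0.120656
  L_Cosmic = 0.172004
0.114624 / 0.00860019 ≈ 13.328

13.328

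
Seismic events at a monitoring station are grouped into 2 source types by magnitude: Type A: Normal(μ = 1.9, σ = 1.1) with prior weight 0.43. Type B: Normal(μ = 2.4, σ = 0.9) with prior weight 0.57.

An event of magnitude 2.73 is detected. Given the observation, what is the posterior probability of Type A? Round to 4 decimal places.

0.3318

Apply Bayes' rule: the posterior for each component is proportional to its prior times its likelihood at x.
Normal densities:
  f_A = (1/(1.1·√(2π)))·exp(−(2.73−1.9)²/(2·1.1²)) = 0.362675·exp(-0.28467) = 0.272827
  f_B = (1/(0.9·√(2π)))·exp(−(2.73−2.4)²/(2·0.9²)) = 0.443269·exp(-0.06722) = 0.414451
Unnormalised posteriors:
  P(Z=A)·f_A = 0.43 × 0.272827 = 0.117316
  P(Z=B)·f_B = 0.57 × 0.414451 = 0.236237
Denominator: 0.117316 + 0.236237 = 0.353553
P(Type A | 2.73) ≈ 0.3318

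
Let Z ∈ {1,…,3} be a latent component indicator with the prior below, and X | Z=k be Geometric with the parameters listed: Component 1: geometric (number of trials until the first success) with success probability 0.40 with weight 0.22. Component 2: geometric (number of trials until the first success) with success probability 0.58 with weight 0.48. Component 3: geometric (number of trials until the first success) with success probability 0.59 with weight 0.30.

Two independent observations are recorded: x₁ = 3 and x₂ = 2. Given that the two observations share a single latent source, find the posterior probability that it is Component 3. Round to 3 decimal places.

Apply Bayes' rule: the posterior for each component is proportional to its prior times its likelihood at x.
Since both observations come from the same component, the likelihood for component k is f_k(x₁)·f_k(x₂).
  f_1 = [0.144] × [0.24] = 0.03456
  f_2 = [0.102312] × [0.2436] = 0.0249232
  f_3 = [0.099179] × [0.2419] = 0.0239914
Prior × likelihood for each component:
  π_1·f_1 = 0.22 × 0.03456 = 0.0076032
  π_2·f_2 = 0.48 × 0.0249232 = 0.0119631
  π_3·f_3 = 0.30 × 0.0239914 = 0.00719742
Evidence: 0.0076032 + 0.0119631 + 0.00719742 = 0.0267638
P(Component 3 | x) = 0.00719742 / 0.0267638 ≈ 0.269

0.269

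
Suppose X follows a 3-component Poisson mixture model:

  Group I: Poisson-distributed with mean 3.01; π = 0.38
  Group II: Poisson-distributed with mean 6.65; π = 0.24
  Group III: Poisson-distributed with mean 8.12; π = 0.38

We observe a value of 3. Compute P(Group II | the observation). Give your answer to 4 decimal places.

By Bayes' theorem, P(k | x) = π_k f_k(x) / Σ_j π_j f_j(x).
Evaluate each component's likelihood at the observed value:
  p_I = e^(−3.01)·3.01^3/3! = 0.224038
  p_II = e^(−6.65)·6.65^3/3! = 0.0634243
  p_III = e^(−8.12)·8.12^3/3! = 0.0265488
Multiply by the mixture weights:
  π_I·p_I = 0.38 × 0.224038 = 0.0851345
  π_II·p_II = 0.24 × 0.0634243 = 0.0152218
  π_III·p_III = 0.38 × 0.0265488 = 0.0100886
Sum: 0.0851345 + 0.0152218 + 0.0100886 = 0.110445
P(Group II | 3) = 0.0152218 / 0.110445 ≈ 0.1378

0.1378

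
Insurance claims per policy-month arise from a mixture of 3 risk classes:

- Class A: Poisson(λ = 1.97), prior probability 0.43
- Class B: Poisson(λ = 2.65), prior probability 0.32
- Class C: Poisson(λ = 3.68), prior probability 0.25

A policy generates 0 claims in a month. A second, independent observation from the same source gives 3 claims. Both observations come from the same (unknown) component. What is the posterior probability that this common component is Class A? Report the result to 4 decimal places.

0.6294

By Bayes' theorem, P(k | x) = π_k f_k(x) / Σ_j π_j f_j(x).
Since both observations come from the same component, the likelihood for component k is f_k(x₁)·f_k(x₂).
  f_A = [0.139457] × [0.1777] = 0.0247815
  f_B = [0.0706512] × [0.219132] = 0.0154819
  f_C = [0.025223] × [0.209502] = 0.00528427
Unnormalised posteriors:
  π_A·f_A = 0.43 × 0.0247815 = 0.010656
  π_B·f_B = 0.32 × 0.0154819 = 0.00495422
  π_C·f_C = 0.25 × 0.00528427 = 0.00132107
Normaliser: 0.010656 + 0.00495422 + 0.00132107 = 0.0169313
Responsibility of Class A: 0.010656 / 0.0169313 ≈ 0.6294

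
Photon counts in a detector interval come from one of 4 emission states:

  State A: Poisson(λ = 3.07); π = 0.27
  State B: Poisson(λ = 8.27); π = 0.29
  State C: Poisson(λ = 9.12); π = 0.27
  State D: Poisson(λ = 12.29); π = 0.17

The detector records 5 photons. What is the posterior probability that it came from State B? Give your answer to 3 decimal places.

Posterior ∝ prior × likelihood, so P(k | x) ∝ π_k f_k(x); normalise over all components.
Poisson probabilities:
  L_A = 0.105494
  L_B = 0.0825526
  L_C = 0.0575476
  L_D = 0.0107423
Weight by the priors:
  π_A·L_A = 0.27 × 0.105494 = 0.0284833
  π_B·L_B = 0.29 × 0.0825526 = 0.0239403
  π_C·L_C = 0.27 × 0.0575476 = 0.0155379
  π_D·L_D = 0.17 × 0.0107423 = 0.0018262
Normaliser: 0.0284833 + 0.0239403 + 0.0155379 + 0.0018262 = 0.0697876
P(State B | the observation) = 0.0239403 / 0.0697876 ≈ 0.343

0.343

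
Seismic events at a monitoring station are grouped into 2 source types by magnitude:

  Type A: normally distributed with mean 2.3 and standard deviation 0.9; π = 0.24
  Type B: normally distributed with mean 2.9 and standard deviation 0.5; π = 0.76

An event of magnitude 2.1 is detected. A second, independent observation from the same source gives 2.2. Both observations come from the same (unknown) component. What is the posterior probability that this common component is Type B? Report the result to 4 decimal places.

0.5248

By Bayes' theorem, P(k | x) = π_k f_k(x) / Σ_j π_j f_j(x).
Since both observations come from the same component, the likelihood for component k is f_k(x₁)·f_k(x₂).
  p_A = [(1/(0.9·√(2π)))·exp(−(2.1−2.3)²/(2·0.9²)) = 0.443269·exp(-0.02469) = 0.432458] × [0.440541] = 0.190516
  p_B = [(1/(0.5·√(2π)))·exp(−(2.1−2.9)²/(2·0.5²)) = 0.797885·exp(-1.28000) = 0.221842] × [0.299455] = 0.0664316
Prior × likelihood for each component:
  π_A·p_A = 0.24 × 0.190516 = 0.0457238
  π_B·p_B = 0.76 × 0.0664316 = 0.050488
Marginal: 0.0457238 + 0.050488 = 0.0962118
So the posterior for Type B is 0.050488 / 0.0962118 ≈ 0.5248.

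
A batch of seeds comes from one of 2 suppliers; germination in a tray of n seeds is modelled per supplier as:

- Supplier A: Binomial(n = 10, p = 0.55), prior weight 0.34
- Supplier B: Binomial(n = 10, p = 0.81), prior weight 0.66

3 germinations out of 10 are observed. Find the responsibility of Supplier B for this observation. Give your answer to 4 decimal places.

0.0146

Apply Bayes' rule: the posterior for each component is proportional to its prior times its likelihood at x.
Component likelihoods at x = 3 germinations out of 10:
  p_A = C(10,3)·0.55^3·0.45^7 = 120·0.166375·0.00373669 = 0.0746031
  p_B = C(10,3)·0.81^3·0.19^7 = 120·0.531441·8.93872e-06 = 0.000570048
Unnormalised posteriors:
  π_A·p_A = 0.34 × 0.0746031 = 0.0253651
  π_B·p_B = 0.66 × 0.000570048 = 0.000376232
Normaliser: 0.0253651 + 0.000376232 = 0.0257413
P(Supplier B | data) = 0.000376232 / 0.0257413 ≈ 0.0146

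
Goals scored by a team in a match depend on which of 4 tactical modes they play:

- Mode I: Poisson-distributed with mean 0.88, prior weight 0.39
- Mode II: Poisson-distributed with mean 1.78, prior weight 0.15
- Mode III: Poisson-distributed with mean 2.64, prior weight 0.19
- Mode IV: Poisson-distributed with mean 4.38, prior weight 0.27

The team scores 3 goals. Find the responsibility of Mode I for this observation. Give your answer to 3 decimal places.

0.140

By Bayes' theorem, P(k | x) = P(Z=k) f_k(x) / Σ_j P(Z=j) f_j(x).
Evaluate each component's likelihood at the observed value:
  L_I = e^(−0.88)·0.88^3/3! = 0.0471105
  L_II = e^(−1.78)·1.78^3/3! = 0.158513
  L_III = e^(−2.64)·2.64^3/3! = 0.218838
  L_IV = e^(−4.38)·4.38^3/3! = 0.175413
Multiply by the mixture weights:
  P(Z=I)·L_I = 0.39 × 0.0471105 = 0.0183731
  P(Z=II)·L_II = 0.15 × 0.158513 = 0.0237769
  P(Z=III)·L_III = 0.19 × 0.218838 = 0.0415793
  P(Z=IV)·L_IV = 0.27 × 0.175413 = 0.0473615
Evidence: 0.0183731 + 0.0237769 + 0.0415793 + 0.0473615 = 0.131091
P(Mode I | data) ≈ 0.140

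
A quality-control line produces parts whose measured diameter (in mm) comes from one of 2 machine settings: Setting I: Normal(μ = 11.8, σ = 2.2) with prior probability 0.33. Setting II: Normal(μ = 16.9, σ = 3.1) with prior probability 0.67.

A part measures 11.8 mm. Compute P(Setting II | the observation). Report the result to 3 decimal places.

0.271

The responsibility of component k is π_k f_k(x) divided by Σ_j π_j f_j(x).
Normal densities:
  p_I = 0.181337
  p_II = 0.0332527
Unnormalised posteriors:
  π_I·p_I = 0.33 × 0.181337 = 0.0598413
  π_II·p_II = 0.67 × 0.0332527 = 0.0222793
Normaliser: 0.0598413 + 0.0222793 = 0.0821207
Responsibility of Setting II: 0.0222793 / 0.0821207 ≈ 0.271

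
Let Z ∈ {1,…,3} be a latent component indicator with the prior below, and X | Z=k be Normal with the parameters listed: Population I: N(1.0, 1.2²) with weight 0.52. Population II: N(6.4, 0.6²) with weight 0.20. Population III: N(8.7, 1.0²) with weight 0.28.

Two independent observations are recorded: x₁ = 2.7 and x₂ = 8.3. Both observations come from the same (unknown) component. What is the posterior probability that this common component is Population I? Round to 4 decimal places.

P(component k | x) = P(Z=k)·f_k(x) / marginal(x), where marginal(x) = Σ_j P(Z=j)·f_j(x).
Since both observations come from the same component, the likelihood for component k is f_k(x₁)·f_k(x₂).
  L_I = [(1/(1.2·√(2π)))·exp(−(2.7−1.0)²/(2·1.2²)) = 0.332452·exp(-1.00347) = 0.121878] × [3.06036e-09] = 3.72992e-10
  L_II = [(1/(0.6·√(2π)))·exp(−(2.7−6.4)²/(2·0.6²)) = 0.664904·exp(-19.01389) = 3.67394e-09] × [0.00441829] = 1.62325e-11
  L_III = [(1/(1.0·√(2π)))·exp(−(2.7−8.7)²/(2·1.0²)) = 0.398942·exp(-18.00000) = 6.07588e-09] × [0.36827] = 2.23757e-09
Weight by the priors:
  P(Z=I)·L_I = 0.52 × 3.72992e-10 = 1.93956e-10
  P(Z=II)·L_II = 0.20 × 1.62325e-11 = 3.24651e-12
  P(Z=III)·L_III = 0.28 × 2.23757e-09 = 6.26519e-10
Marginal: 1.93956e-10 + 3.24651e-12 + 6.26519e-10 = 8.23721e-10
P(Population I | data) ≈ 0.2355

0.2355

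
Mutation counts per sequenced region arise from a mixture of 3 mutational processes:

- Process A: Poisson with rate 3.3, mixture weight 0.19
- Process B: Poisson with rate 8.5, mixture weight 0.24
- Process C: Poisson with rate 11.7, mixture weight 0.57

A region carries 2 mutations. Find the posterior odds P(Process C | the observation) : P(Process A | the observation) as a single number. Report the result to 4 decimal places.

The posterior odds equal the prior odds times the likelihood ratio: (w_i/w_j)·(f_i(x)/f_j(x)).
Poisson probabilities:
  f_A = 0.200829
  f_B = 0.00735029
  f_C = 0.00056767
Posterior odds = (w_C·f_C) / (w_A·f_A) = (0.57·0.00056767) / (0.19·0.200829) = 0.000323572 / 0.0381575 ≈ 0.0085

0.0085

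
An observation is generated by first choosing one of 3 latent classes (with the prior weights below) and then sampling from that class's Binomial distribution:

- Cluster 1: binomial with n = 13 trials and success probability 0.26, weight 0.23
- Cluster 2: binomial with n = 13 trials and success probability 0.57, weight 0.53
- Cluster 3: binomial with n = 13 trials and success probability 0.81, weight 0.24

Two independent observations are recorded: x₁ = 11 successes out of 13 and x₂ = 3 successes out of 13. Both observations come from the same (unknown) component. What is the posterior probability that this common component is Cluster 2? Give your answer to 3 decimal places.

Apply Bayes' rule: the posterior for each component is proportional to its prior times its likelihood at x.
Since both observations come from the same component, the likelihood for component k is f_k(x₁)·f_k(x₂).
  p_1 = [1.56771e-05] × [0.247516] = 3.88033e-06
  p_2 = [0.0297615] × [0.0114466] = 0.000340667
  p_3 = [0.277292] × [9.31874e-06] = 2.58401e-06
Weight by the priors:
  π_1·p_1 = 0.23 × 3.88033e-06 = 8.92475e-07
  π_2·p_2 = 0.53 × 0.000340667 = 0.000180554
  π_3·p_3 = 0.24 × 2.58401e-06 = 6.20162e-07
Normaliser: 8.92475e-07 + 0.000180554 + 6.20162e-07 = 0.000182066
P(Cluster 2 | data) = 0.000180554 / 0.000182066 ≈ 0.992

0.992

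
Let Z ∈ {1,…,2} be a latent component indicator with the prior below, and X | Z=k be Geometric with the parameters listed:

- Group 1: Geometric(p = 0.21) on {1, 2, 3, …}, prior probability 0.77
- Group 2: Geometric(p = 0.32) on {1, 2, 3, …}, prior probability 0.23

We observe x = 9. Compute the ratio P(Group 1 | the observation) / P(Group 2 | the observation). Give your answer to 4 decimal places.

7.2908

Since P(k|x) ∝ P(Z=k) f_k(x), the posterior odds are P(Z=i) f_i(x) / (P(Z=j) f_j(x)).
Geometric probabilities:
  f_1 = 0.21·(1−0.21)^8 = 0.21·0.151711 = 0.0318593
  f_2 = 0.32·(1−0.32)^8 = 0.32·0.0457163 = 0.0146292
Posterior odds = (P(Z=1)·f_1) / (P(Z=2)·f_2) = (0.77·0.0318593) / (0.23·0.0146292) = 0.0245316 / 0.00336472 ≈ 7.2908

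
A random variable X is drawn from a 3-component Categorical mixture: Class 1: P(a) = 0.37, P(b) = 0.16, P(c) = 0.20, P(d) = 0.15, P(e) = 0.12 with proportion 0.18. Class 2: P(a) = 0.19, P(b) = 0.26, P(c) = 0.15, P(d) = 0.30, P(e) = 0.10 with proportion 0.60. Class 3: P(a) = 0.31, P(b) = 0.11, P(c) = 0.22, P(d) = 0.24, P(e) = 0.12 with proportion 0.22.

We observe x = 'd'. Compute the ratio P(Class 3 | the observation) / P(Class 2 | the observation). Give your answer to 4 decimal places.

The posterior odds equal the prior odds times the likelihood ratio: (π_i/π_j)·(f_i(x)/f_j(x)).
Component likelihoods at x = 'd':
  f_1 = 0.15
  f_2 = 0.3
  f_3 = 0.24
0.0528 / 0.18 ≈ 0.2933

0.2933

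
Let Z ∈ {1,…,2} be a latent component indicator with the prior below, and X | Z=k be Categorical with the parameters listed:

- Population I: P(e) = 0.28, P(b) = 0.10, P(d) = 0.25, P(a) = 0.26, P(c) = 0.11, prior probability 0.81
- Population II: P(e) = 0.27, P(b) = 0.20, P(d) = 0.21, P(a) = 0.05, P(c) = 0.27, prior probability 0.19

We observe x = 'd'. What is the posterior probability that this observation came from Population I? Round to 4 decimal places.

Posterior ∝ prior × likelihood, so P(k | x) ∝ π_k f_k(x); normalise over all components.
Categorical probabilities:
  p_I = 0.25
  p_II = 0.21
Multiply by the mixture weights:
  π_I·p_I = 0.81 × 0.25 = 0.2025
  π_II·p_II = 0.19 × 0.21 = 0.0399
Denominator: 0.2025 + 0.0399 = 0.2424
So the posterior for Population I is 0.2025 / 0.2424 ≈ 0.8354.

0.8354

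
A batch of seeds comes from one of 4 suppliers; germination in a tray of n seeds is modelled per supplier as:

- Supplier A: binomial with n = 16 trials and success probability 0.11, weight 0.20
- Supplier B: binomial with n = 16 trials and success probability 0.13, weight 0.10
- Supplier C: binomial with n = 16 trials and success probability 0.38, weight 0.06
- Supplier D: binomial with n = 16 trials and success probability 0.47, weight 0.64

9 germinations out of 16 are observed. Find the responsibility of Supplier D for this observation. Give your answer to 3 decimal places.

The responsibility of component k is π_k f_k(x) divided by Σ_j π_j f_j(x).
Component likelihoods at x = 9 germinations out of 16:
  p_A = 1.19314e-05
  p_B = 4.57668e-05
  p_C = 0.0665611
  p_D = 0.150397
Weight by the priors:
  π_A·p_A = 0.20 × 1.19314e-05 = 2.38627e-06
  π_B·p_B = 0.10 × 4.57668e-05 = 4.57668e-06
  π_C·p_C = 0.06 × 0.0665611 = 0.00399366
  π_D·p_D = 0.64 × 0.150397 = 0.0962538
Sum: 2.38627e-06 + 4.57668e-06 + 0.00399366 + 0.0962538 = 0.100254
So the posterior for Supplier D is 0.0962538 / 0.100254 ≈ 0.960.

0.960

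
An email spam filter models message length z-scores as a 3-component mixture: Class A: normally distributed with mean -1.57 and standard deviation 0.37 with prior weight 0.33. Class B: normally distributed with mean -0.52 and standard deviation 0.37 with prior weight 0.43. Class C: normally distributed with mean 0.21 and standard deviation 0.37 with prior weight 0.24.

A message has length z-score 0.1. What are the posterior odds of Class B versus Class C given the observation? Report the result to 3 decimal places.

Only the two components matter; the odds are (π_i f_i(x)) / (π_j f_j(x)).
Normal densities:
  L_A = (1/(0.37·√(2π)))·exp(−(0.1−-1.57)²/(2·0.37²)) = 1.078222·exp(-10.18590) = 4.06469e-05
  L_B = (1/(0.37·√(2π)))·exp(−(0.1−-0.52)²/(2·0.37²)) = 1.078222·exp(-1.40394) = 0.26484
  L_C = (1/(0.37·√(2π)))·exp(−(0.1−0.21)²/(2·0.37²)) = 1.078222·exp(-0.04419) = 1.03161
Posterior odds = (π_B·L_B) / (π_C·L_C) = (0.43·0.26484) / (0.24·1.03161) = 0.113881 / 0.247586 ≈ 0.460

0.460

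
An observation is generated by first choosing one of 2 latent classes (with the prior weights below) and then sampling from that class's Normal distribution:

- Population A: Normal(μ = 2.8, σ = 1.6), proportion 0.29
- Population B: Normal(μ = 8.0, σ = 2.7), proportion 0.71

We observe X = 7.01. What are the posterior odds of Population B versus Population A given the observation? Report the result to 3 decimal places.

43.235

The posterior odds equal the prior odds times the likelihood ratio: (w_i/w_j)·(f_i(x)/f_j(x)).
Evaluate each component's likelihood at the observed value:
  f_A = 0.00782305
  f_B = 0.13815
0.0980868 / 0.00226869 ≈ 43.235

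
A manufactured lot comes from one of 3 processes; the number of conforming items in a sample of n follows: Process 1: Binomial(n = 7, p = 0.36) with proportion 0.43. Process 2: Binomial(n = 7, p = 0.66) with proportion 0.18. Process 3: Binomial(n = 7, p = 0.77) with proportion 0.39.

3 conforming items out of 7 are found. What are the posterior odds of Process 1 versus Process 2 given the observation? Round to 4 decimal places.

Since P(k|x) ∝ π_k f_k(x), the posterior odds are π_i f_i(x) / (π_j f_j(x)).
Evaluate each component's likelihood at the observed value:
  f_1 = 0.273965
  f_2 = 0.134467
  f_3 = 0.0447148
0.117805 / 0.024204 ≈ 4.8672

4.8672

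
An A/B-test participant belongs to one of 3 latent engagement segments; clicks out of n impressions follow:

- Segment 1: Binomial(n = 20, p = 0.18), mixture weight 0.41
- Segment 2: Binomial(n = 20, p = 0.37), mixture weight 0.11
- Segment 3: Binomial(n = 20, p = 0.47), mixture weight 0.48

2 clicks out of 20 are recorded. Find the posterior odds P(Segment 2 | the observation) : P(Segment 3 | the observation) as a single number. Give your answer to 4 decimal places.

3.1880

Only the two components matter; the odds are (w_i f_i(x)) / (w_j f_j(x)).
Evaluate each component's likelihood at the observed value:
  f_1 = C(20,2)·0.18^2·0.82^18 = 190·0.0324·0.0280963 = 0.172961
  f_2 = C(20,2)·0.37^2·0.63^18 = 190·0.1369·0.000244416 = 0.00635751
  f_3 = C(20,2)·0.47^2·0.53^18 = 190·0.2209·1.08884e-05 = 0.000456999
Odds = (0.11/0.48) × (0.00635751/0.000456999) = 0.229167 × 13.9114 ≈ 3.1880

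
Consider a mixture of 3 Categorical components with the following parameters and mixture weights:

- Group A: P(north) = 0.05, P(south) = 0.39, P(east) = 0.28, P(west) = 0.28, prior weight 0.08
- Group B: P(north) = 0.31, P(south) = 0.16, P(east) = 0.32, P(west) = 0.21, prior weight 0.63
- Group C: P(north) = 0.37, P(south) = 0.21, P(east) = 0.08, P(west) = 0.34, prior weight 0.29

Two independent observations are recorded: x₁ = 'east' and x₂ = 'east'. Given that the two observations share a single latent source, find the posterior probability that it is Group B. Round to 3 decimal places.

0.888

The responsibility of component k is π_k f_k(x) divided by Σ_j π_j f_j(x).
Since both observations come from the same component, the likelihood for component k is f_k(x₁)·f_k(x₂).
  L_A = [0.28] × [0.28] = 0.0784
  L_B = [0.32] × [0.32] = 0.1024
  L_C = [0.08] × [0.08] = 0.0064
Weight by the priors:
  π_A·L_A = 0.08 × 0.0784 = 0.006272
  π_B·L_B = 0.63 × 0.1024 = 0.064512
  π_C·L_C = 0.29 × 0.0064 = 0.001856
Normaliser: 0.006272 + 0.064512 + 0.001856 = 0.07264
So the posterior for Group B is 0.064512 / 0.07264 ≈ 0.888.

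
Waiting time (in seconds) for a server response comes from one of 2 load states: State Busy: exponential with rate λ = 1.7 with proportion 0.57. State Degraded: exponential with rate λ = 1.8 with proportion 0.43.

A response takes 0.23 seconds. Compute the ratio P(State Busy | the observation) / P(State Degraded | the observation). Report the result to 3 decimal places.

1.281

Only the two components matter; the odds are (π_i f_i(x)) / (π_j f_j(x)).
Evaluate each component's likelihood at the observed value:
  p_Busy = 1.7·e^(−1.7·0.23) = 1.7·e^(−0.3910) = 1.14985
  p_Degraded = 1.8·e^(−1.8·0.23) = 1.8·e^(−0.4140) = 1.1898
Posterior odds = (π_Busy·p_Busy) / (π_Degraded·p_Degraded) = (0.57·1.14985) / (0.43·1.1898) = 0.655412 / 0.511615 ≈ 1.281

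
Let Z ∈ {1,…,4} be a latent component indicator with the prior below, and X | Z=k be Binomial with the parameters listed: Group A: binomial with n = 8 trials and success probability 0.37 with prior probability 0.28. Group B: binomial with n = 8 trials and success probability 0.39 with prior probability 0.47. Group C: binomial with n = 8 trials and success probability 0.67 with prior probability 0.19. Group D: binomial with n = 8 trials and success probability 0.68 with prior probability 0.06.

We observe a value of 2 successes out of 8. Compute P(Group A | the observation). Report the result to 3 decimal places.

Posterior ∝ prior × likelihood, so P(k | x) ∝ w_k f_k(x); normalise over all components.
Component likelihoods at x = 2 successes out of 8:
  p_A = C(8,2)·0.37^2·0.63^6 = 28·0.1369·0.0625235 = 0.239665
  p_B = C(8,2)·0.39^2·0.61^6 = 28·0.1521·0.0515204 = 0.219415
  p_C = C(8,2)·0.67^2·0.33^6 = 28·0.4489·0.00129147 = 0.0162327
  p_D = C(8,2)·0.68^2·0.32^6 = 28·0.4624·0.00107374 = 0.013902
Multiply by the mixture weights:
  w_A·p_A = 0.28 × 0.239665 = 0.0671062
  w_B·p_B = 0.47 × 0.219415 = 0.103125
  w_C·p_C = 0.19 × 0.0162327 = 0.00308422
  w_D·p_D = 0.06 × 0.013902 = 0.000834117
Evidence: 0.0671062 + 0.103125 + 0.00308422 + 0.000834117 = 0.17415
P(Group A | 2 successes out of 8) = 0.0671062 / 0.17415 ≈ 0.385

0.385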